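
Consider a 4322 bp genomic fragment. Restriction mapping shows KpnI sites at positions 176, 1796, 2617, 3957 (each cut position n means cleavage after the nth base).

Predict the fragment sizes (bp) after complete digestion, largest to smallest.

Linear molecule, 4 cuts → 5 fragments:
  176 − 0 = 176 bp
  1796 − 176 = 1620 bp
  2617 − 1796 = 821 bp
  3957 − 2617 = 1340 bp
  4322 − 3957 = 365 bp
Sorted largest to smallest: 1620, 1340, 821, 365, 176 bp.

1620, 1340, 821, 365, 176 bp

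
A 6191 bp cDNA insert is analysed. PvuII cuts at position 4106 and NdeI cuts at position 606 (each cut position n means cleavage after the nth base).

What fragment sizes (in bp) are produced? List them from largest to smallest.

3500, 2085, 606 bp

Combined cut positions (sorted): 606, 4106.
Linear molecule, 2 cuts → 3 fragments:
  606 − 0 = 606 bp
  4106 − 606 = 3500 bp
  6191 − 4106 = 2085 bp
Sorted largest to smallest: 3500, 2085, 606 bp.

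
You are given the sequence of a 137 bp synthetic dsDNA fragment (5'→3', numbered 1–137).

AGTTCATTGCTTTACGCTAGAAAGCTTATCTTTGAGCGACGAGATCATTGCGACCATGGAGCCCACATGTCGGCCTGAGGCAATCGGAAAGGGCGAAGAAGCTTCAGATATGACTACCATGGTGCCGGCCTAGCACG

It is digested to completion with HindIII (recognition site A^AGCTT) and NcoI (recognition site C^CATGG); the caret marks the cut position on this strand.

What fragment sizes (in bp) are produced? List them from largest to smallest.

45, 32, 22, 20, 18 bp

HindIII sites (AAGCTT) start at positions 22, 99.
HindIII cuts after the first base of each site, so after positions 22, 99.
NcoI sites (CCATGG) start at positions 54, 117.
NcoI cuts after the first base of each site, so after positions 54, 117.
Combined cut positions: 22, 54, 99, 117.
Linear molecule, 4 cuts → 5 fragments:
  1–22 → 22 bp
  23–54 → 32 bp
  55–99 → 45 bp
  100–117 → 18 bp
  118–137 → 20 bp
Sorted largest to smallest: 45, 32, 22, 20, 18 bp.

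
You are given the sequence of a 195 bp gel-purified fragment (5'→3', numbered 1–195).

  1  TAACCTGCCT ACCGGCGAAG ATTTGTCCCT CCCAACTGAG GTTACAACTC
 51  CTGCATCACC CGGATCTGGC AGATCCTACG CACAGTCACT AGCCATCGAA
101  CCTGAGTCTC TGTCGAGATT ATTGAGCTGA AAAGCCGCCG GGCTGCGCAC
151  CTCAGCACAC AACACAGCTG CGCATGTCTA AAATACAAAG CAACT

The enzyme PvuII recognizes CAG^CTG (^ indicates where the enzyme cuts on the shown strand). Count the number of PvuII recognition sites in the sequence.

CAGCTG occurs starting at position 165.
PvuII cuts at 1 site.

1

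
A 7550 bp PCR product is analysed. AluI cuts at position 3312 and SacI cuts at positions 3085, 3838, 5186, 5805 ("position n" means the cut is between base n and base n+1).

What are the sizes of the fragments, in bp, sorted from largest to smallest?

Combined cut positions (sorted): 3085, 3312, 3838, 5186, 5805.
Linear molecule, 5 cuts → 6 fragments:
  3085 − 0 = 3085 bp
  3312 − 3085 = 227 bp
  3838 − 3312 = 526 bp
  5186 − 3838 = 1348 bp
  5805 − 5186 = 619 bp
  7550 − 5805 = 1745 bp
Sorted largest to smallest: 3085, 1745, 1348, 619, 526, 227 bp.

3085, 1745, 1348, 619, 526, 227 bp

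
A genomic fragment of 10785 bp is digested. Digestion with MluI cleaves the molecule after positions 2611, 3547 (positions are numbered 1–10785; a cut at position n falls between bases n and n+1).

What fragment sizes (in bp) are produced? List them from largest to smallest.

7238, 2611, 936 bp

Linear molecule, 2 cuts → 3 fragments:
  2611 − 0 = 2611 bp
  3547 − 2611 = 936 bp
  10785 − 3547 = 7238 bp
Sorted largest to smallest: 7238, 2611, 936 bp.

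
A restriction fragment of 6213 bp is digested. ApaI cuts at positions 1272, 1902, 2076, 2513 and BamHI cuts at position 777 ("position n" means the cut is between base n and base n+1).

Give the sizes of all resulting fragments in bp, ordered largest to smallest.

3700, 777, 630, 495, 437, 174 bp

Combined cut positions (sorted): 777, 1272, 1902, 2076, 2513.
Linear molecule, 5 cuts → 6 fragments:
  777 − 0 = 777 bp
  1272 − 777 = 495 bp
  1902 − 1272 = 630 bp
  2076 − 1902 = 174 bp
  2513 − 2076 = 437 bp
  6213 − 2513 = 3700 bp
Sorted largest to smallest: 3700, 777, 630, 495, 437, 174 bp.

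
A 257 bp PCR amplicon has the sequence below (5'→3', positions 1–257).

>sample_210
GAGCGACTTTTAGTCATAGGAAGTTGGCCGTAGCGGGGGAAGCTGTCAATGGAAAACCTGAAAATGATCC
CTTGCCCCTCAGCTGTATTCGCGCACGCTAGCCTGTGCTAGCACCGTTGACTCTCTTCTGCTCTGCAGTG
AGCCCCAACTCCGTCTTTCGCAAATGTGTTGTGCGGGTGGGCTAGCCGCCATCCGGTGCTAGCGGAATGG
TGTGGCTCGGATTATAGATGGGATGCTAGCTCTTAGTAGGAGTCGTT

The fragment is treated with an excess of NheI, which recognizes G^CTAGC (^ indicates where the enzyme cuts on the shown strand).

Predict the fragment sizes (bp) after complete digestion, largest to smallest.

97, 74, 37, 22, 17, 10 bp

NheI sites (GCTAGC) start at positions 97, 107, 181, 198, 235.
NheI cuts after the first base of each site, so after positions 97, 107, 181, 198, 235.
Linear molecule, 5 cuts → 6 fragments:
  1–97 → 97 bp
  98–107 → 10 bp
  108–181 → 74 bp
  182–198 → 17 bp
  199–235 → 37 bp
  236–257 → 22 bp
Sorted largest to smallest: 97, 74, 37, 22, 17, 10 bp.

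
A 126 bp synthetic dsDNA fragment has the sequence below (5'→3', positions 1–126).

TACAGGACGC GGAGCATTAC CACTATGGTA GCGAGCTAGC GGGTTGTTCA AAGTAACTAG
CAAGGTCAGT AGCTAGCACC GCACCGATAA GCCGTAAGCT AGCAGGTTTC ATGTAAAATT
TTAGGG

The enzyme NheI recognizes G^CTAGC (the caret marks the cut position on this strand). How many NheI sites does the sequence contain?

3

GCTAGC occurs starting at positions 35, 72, 98.
NheI cuts at 3 sites.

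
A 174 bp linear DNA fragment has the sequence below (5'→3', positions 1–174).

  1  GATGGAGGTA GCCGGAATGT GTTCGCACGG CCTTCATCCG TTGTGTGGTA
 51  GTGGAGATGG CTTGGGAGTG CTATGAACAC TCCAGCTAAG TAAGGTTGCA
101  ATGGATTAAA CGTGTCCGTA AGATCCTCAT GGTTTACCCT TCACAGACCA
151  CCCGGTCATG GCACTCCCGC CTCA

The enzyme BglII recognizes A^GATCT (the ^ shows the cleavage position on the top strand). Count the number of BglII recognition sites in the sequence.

0

No occurrence of AGATCT is present in the sequence.
BglII does not cut: 0 sites.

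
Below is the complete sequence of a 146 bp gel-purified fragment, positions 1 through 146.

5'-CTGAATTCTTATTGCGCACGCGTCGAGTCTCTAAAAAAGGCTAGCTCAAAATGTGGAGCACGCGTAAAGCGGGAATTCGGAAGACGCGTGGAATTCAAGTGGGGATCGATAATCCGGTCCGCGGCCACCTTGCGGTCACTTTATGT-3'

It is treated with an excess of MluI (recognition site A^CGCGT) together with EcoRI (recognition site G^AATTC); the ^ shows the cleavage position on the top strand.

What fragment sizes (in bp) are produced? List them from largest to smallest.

MluI sites (ACGCGT) start at positions 18, 60, 84.
MluI cuts after the first base of each site, so after positions 18, 60, 84.
EcoRI sites (GAATTC) start at positions 3, 73, 91.
EcoRI cuts after the first base of each site, so after positions 3, 73, 91.
Combined cut positions: 3, 18, 60, 73, 84, 91.
Linear molecule, 6 cuts → 7 fragments:
  1–3 → 3 bp
  4–18 → 15 bp
  19–60 → 42 bp
  61–73 → 13 bp
  74–84 → 11 bp
  85–91 → 7 bp
  92–146 → 55 bp
Sorted largest to smallest: 55, 42, 15, 13, 11, 7, 3 bp.

55, 42, 15, 13, 11, 7, 3 bp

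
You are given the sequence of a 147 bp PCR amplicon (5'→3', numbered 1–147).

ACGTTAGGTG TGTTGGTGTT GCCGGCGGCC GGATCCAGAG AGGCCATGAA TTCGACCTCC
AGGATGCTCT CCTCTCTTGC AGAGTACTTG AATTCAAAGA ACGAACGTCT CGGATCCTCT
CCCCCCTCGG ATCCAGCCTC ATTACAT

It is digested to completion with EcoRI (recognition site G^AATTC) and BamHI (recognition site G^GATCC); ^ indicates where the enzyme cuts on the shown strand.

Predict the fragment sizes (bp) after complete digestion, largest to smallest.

42, 31, 22, 18, 17, 17 bp

EcoRI sites (GAATTC) start at positions 48, 90.
EcoRI cuts after the first base of each site, so after positions 48, 90.
BamHI sites (GGATCC) start at positions 31, 112, 129.
BamHI cuts after the first base of each site, so after positions 31, 112, 129.
Combined cut positions: 31, 48, 90, 112, 129.
Linear molecule, 5 cuts → 6 fragments:
  1–31 → 31 bp
  32–48 → 17 bp
  49–90 → 42 bp
  91–112 → 22 bp
  113–129 → 17 bp
  130–147 → 18 bp
Sorted largest to smallest: 42, 31, 22, 18, 17, 17 bp.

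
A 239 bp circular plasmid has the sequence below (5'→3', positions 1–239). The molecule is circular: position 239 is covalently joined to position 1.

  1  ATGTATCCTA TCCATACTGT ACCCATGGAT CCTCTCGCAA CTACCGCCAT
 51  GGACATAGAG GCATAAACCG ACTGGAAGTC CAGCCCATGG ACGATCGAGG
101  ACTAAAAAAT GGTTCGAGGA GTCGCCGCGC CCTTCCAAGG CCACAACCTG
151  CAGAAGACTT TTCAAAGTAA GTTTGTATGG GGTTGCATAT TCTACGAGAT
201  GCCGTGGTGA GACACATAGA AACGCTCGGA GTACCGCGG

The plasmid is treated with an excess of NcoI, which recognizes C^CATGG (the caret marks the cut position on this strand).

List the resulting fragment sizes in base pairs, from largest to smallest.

NcoI sites (CCATGG) start at positions 23, 47, 85.
NcoI cuts after the first base of each site, so after positions 23, 47, 85.
Circular molecule, 3 cuts → 3 fragments:
  24–47 → 24 bp
  48–85 → 38 bp
  86–239 then 1–23 → 154 + 23 = 177 bp
Sorted largest to smallest: 177, 38, 24 bp.

177, 38, 24 bp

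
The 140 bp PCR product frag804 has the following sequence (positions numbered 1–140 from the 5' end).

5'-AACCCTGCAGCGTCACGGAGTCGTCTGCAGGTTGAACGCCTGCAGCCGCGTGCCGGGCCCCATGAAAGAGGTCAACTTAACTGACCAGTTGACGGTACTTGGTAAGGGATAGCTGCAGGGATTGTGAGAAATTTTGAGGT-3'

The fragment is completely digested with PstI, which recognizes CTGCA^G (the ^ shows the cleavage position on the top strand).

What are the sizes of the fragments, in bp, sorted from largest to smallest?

73, 23, 20, 15, 9 bp

PstI sites (CTGCAG) start at positions 5, 25, 40, 113.
PstI cuts after base 5 of each site (before the last base), so after positions 9, 29, 44, 117.
Linear molecule, 4 cuts → 5 fragments:
  1–9 → 9 bp
  10–29 → 20 bp
  30–44 → 15 bp
  45–117 → 73 bp
  118–140 → 23 bp
Sorted largest to smallest: 73, 23, 20, 15, 9 bp.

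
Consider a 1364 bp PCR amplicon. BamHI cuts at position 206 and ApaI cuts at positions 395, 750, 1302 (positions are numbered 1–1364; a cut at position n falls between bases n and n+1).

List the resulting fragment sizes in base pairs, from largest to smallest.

Combined cut positions (sorted): 206, 395, 750, 1302.
Linear molecule, 4 cuts → 5 fragments:
  206 − 0 = 206 bp
  395 − 206 = 189 bp
  750 − 395 = 355 bp
  1302 − 750 = 552 bp
  1364 − 1302 = 62 bp
Sorted largest to smallest: 552, 355, 206, 189, 62 bp.

552, 355, 206, 189, 62 bp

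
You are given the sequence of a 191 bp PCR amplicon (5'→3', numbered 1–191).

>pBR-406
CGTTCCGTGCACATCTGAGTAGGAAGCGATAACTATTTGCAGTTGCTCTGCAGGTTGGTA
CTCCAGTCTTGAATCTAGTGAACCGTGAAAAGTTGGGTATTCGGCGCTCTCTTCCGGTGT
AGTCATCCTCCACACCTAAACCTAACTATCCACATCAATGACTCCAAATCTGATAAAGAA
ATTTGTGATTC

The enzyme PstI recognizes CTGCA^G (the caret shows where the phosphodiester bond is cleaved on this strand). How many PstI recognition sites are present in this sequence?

1

CTGCAG occurs starting at position 48.
PstI cuts at 1 site.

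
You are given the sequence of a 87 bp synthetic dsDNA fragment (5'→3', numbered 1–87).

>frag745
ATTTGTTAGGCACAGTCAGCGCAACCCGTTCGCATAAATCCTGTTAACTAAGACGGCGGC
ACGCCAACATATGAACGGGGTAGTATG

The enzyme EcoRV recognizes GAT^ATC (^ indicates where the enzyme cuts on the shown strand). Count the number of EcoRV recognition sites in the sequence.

0

No occurrence of GATATC is present in the sequence.
EcoRV does not cut: 0 sites.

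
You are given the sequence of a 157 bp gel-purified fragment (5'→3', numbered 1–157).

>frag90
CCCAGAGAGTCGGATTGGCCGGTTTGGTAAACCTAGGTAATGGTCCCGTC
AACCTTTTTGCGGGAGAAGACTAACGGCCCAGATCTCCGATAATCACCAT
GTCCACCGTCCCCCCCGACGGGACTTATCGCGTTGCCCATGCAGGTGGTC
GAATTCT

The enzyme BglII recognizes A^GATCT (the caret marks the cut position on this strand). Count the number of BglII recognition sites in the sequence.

1

AGATCT occurs starting at position 81.
BglII cuts at 1 site.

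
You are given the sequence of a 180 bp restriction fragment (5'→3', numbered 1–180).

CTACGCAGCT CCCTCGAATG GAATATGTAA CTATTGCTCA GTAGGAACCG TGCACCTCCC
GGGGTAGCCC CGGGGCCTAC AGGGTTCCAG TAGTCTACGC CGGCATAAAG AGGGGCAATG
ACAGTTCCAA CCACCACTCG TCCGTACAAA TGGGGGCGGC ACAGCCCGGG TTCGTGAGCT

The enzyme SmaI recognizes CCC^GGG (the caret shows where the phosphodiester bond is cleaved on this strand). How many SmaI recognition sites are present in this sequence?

3

CCCGGG occurs starting at positions 58, 69, 165.
SmaI cuts at 3 sites.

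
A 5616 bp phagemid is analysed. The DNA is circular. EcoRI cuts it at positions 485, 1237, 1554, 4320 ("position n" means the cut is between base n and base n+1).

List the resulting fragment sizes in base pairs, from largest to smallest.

2766, 1781, 752, 317 bp

Circular molecule, 4 cuts → 4 fragments:
  1237 − 485 = 752 bp
  1554 − 1237 = 317 bp
  4320 − 1554 = 2766 bp
  wrap: 5616 − 4320 + 485 = 1781 bp
Sorted largest to smallest: 2766, 1781, 752, 317 bp.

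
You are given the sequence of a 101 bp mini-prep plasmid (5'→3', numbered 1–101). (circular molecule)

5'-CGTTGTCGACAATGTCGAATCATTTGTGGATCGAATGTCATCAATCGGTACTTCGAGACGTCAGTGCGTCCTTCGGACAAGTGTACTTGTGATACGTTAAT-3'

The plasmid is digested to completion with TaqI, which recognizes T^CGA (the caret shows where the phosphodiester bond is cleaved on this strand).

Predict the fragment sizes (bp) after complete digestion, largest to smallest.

TaqI sites (TCGA) start at positions 6, 15, 31, 53.
TaqI cuts after the first base of each site, so after positions 6, 15, 31, 53.
Circular molecule, 4 cuts → 4 fragments:
  7–15 → 9 bp
  16–31 → 16 bp
  32–53 → 22 bp
  54–101 then 1–6 → 48 + 6 = 54 bp
Sorted largest to smallest: 54, 22, 16, 9 bp.

54, 22, 16, 9 bp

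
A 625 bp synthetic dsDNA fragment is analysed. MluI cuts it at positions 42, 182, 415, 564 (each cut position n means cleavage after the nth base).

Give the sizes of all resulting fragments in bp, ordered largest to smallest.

Linear molecule, 4 cuts → 5 fragments:
  42 − 0 = 42 bp
  182 − 42 = 140 bp
  415 − 182 = 233 bp
  564 − 415 = 149 bp
  625 − 564 = 61 bp
Sorted largest to smallest: 233, 149, 140, 61, 42 bp.

233, 149, 140, 61, 42 bp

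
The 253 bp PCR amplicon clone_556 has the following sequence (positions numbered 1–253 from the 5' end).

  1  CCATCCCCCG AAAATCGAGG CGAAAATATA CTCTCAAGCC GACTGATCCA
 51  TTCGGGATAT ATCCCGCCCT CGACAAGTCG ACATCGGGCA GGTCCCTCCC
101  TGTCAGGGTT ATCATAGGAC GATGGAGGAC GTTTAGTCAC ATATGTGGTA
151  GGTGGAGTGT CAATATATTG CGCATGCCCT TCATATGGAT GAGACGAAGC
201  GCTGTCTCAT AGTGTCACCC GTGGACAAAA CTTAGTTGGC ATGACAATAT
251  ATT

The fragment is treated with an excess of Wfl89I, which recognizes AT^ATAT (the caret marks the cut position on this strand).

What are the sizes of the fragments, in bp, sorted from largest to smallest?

Wfl89I sites (ATATAT) start at positions 57, 163, 247.
Wfl89I cuts after base 2 of each site, so after positions 58, 164, 248.
Linear molecule, 3 cuts → 4 fragments:
  1–58 → 58 bp
  59–164 → 106 bp
  165–248 → 84 bp
  249–253 → 5 bp
Sorted largest to smallest: 106, 84, 58, 5 bp.

106, 84, 58, 5 bp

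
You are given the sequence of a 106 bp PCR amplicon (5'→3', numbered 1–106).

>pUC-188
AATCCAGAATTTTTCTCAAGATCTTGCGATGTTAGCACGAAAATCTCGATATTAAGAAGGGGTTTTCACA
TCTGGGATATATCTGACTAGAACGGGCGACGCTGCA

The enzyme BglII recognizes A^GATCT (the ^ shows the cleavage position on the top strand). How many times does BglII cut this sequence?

AGATCT occurs starting at position 19.
BglII cuts at 1 site.

1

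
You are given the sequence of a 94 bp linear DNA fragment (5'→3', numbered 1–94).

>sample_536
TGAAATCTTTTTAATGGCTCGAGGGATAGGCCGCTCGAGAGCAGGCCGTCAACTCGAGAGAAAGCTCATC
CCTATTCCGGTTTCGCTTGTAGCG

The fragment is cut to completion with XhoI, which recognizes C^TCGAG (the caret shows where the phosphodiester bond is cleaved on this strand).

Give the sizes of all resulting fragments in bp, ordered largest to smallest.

41, 19, 18, 16 bp

XhoI sites (CTCGAG) start at positions 18, 34, 53.
XhoI cuts after the first base of each site, so after positions 18, 34, 53.
Linear molecule, 3 cuts → 4 fragments:
  1–18 → 18 bp
  19–34 → 16 bp
  35–53 → 19 bp
  54–94 → 41 bp
Sorted largest to smallest: 41, 19, 18, 16 bp.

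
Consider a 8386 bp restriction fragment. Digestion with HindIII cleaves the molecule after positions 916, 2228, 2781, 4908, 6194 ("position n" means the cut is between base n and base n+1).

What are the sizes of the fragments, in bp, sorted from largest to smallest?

2192, 2127, 1312, 1286, 916, 553 bp

Linear molecule, 5 cuts → 6 fragments:
  916 − 0 = 916 bp
  2228 − 916 = 1312 bp
  2781 − 2228 = 553 bp
  4908 − 2781 = 2127 bp
  6194 − 4908 = 1286 bp
  8386 − 6194 = 2192 bp
Sorted largest to smallest: 2192, 2127, 1312, 1286, 916, 553 bp.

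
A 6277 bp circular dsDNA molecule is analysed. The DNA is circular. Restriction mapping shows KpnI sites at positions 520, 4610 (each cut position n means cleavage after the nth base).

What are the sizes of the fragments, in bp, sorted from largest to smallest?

4090, 2187 bp

Circular molecule, 2 cuts → 2 fragments:
  4610 − 520 = 4090 bp
  wrap: 6277 − 4610 + 520 = 2187 bp
Sorted largest to smallest: 4090, 2187 bp.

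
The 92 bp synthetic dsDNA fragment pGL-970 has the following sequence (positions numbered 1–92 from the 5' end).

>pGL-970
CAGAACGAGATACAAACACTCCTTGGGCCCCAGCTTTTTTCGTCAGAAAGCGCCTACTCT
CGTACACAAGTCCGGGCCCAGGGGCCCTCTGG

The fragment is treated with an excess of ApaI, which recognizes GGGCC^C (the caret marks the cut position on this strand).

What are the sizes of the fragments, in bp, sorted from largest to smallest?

49, 29, 8, 6 bp

ApaI sites (GGGCCC) start at positions 25, 74, 82.
ApaI cuts after base 5 of each site (before the last base), so after positions 29, 78, 86.
Linear molecule, 3 cuts → 4 fragments:
  1–29 → 29 bp
  30–78 → 49 bp
  79–86 → 8 bp
  87–92 → 6 bp
Sorted largest to smallest: 49, 29, 8, 6 bp.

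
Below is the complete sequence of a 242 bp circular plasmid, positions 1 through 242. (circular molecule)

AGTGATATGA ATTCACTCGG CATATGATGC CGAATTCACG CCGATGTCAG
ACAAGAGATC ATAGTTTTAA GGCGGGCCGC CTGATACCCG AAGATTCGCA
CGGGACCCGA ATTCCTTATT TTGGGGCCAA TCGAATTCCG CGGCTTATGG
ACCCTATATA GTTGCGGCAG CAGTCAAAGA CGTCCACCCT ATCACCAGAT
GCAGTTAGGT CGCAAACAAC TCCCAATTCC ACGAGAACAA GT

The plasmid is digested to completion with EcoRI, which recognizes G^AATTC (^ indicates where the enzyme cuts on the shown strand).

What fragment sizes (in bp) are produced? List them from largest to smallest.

EcoRI sites (GAATTC) start at positions 9, 32, 109, 133.
EcoRI cuts after the first base of each site, so after positions 9, 32, 109, 133.
Circular molecule, 4 cuts → 4 fragments:
  10–32 → 23 bp
  33–109 → 77 bp
  110–133 → 24 bp
  134–242 then 1–9 → 109 + 9 = 118 bp
Sorted largest to smallest: 118, 77, 24, 23 bp.

118, 77, 24, 23 bp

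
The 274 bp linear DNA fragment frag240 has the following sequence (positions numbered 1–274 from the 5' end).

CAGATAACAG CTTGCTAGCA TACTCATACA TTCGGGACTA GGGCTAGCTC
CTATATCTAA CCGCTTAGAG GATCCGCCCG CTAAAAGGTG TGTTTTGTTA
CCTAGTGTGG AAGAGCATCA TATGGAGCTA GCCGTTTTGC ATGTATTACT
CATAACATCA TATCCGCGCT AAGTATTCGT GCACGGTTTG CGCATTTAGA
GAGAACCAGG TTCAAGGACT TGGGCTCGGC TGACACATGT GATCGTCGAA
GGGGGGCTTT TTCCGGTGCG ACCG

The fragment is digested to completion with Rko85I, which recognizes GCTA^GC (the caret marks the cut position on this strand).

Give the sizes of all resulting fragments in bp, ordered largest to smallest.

144, 84, 29, 17 bp

Rko85I sites (GCTAGC) start at positions 14, 43, 127.
Rko85I cuts after base 4 of each site, so after positions 17, 46, 130.
Linear molecule, 3 cuts → 4 fragments:
  1–17 → 17 bp
  18–46 → 29 bp
  47–130 → 84 bp
  131–274 → 144 bp
Sorted largest to smallest: 144, 84, 29, 17 bp.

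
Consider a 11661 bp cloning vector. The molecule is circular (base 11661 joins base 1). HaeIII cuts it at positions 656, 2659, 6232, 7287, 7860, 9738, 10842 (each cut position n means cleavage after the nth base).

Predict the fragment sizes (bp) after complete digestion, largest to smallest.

3573, 2003, 1878, 1475, 1104, 1055, 573 bp

Circular molecule, 7 cuts → 7 fragments:
  2659 − 656 = 2003 bp
  6232 − 2659 = 3573 bp
  7287 − 6232 = 1055 bp
  7860 − 7287 = 573 bp
  9738 − 7860 = 1878 bp
  10842 − 9738 = 1104 bp
  wrap: 11661 − 10842 + 656 = 1475 bp
Sorted largest to smallest: 3573, 2003, 1878, 1475, 1104, 1055, 573 bp.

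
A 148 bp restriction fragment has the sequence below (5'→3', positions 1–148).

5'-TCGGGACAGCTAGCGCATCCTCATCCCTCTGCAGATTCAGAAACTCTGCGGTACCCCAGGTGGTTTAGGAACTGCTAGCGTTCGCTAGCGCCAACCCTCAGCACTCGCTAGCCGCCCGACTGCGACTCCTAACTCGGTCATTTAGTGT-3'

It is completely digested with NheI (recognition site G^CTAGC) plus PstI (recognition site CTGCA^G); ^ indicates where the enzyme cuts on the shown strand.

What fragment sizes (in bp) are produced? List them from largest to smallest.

41, 41, 24, 23, 10, 9 bp

NheI sites (GCTAGC) start at positions 9, 74, 84, 107.
NheI cuts after the first base of each site, so after positions 9, 74, 84, 107.
The PstI site (CTGCAG) starts at position 29.
PstI cuts after base 5 of each site (before the last base), so after position 33.
Combined cut positions: 9, 33, 74, 84, 107.
Linear molecule, 5 cuts → 6 fragments:
  1–9 → 9 bp
  10–33 → 24 bp
  34–74 → 41 bp
  75–84 → 10 bp
  85–107 → 23 bp
  108–148 → 41 bp
Sorted largest to smallest: 41, 41, 24, 23, 10, 9 bp.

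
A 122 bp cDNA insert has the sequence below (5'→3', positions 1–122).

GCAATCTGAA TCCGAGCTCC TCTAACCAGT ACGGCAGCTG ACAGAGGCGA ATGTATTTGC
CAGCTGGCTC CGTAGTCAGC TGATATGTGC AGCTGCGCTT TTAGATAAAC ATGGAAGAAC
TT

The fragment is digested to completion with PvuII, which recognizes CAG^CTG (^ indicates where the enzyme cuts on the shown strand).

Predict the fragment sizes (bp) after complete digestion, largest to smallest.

37, 30, 26, 16, 13 bp

PvuII sites (CAGCTG) start at positions 35, 61, 77, 90.
PvuII cuts after base 3 of each site, so after positions 37, 63, 79, 92.
Linear molecule, 4 cuts → 5 fragments:
  1–37 → 37 bp
  38–63 → 26 bp
  64–79 → 16 bp
  80–92 → 13 bp
  93–122 → 30 bp
Sorted largest to smallest: 37, 30, 26, 16, 13 bp.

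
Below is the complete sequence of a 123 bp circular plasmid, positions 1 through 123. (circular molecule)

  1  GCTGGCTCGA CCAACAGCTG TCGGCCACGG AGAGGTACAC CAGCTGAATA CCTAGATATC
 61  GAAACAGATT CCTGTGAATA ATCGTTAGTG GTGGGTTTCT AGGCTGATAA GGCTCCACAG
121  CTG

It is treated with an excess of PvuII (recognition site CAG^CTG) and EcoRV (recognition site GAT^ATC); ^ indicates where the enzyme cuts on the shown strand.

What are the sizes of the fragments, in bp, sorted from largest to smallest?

63, 26, 20, 14 bp

PvuII sites (CAGCTG) start at positions 15, 41, 118.
PvuII cuts after base 3 of each site, so after positions 17, 43, 120.
The EcoRV site (GATATC) starts at position 55.
EcoRV cuts after base 3 of each site, so after position 57.
Combined cut positions: 17, 43, 57, 120.
Circular molecule, 4 cuts → 4 fragments:
  18–43 → 26 bp
  44–57 → 14 bp
  58–120 → 63 bp
  121–123 then 1–17 → 3 + 17 = 20 bp
Sorted largest to smallest: 63, 26, 20, 14 bp.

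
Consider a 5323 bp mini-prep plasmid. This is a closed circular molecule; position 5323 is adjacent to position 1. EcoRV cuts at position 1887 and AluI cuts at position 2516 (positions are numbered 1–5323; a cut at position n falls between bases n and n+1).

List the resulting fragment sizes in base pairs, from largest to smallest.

Combined cut positions (sorted): 1887, 2516.
Circular molecule, 2 cuts → 2 fragments:
  2516 − 1887 = 629 bp
  wrap: 5323 − 2516 + 1887 = 4694 bp
Sorted largest to smallest: 4694, 629 bp.

4694, 629 bp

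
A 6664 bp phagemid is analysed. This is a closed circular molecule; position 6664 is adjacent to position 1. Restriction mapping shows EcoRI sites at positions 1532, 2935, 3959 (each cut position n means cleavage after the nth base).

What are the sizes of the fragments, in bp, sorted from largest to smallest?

Circular molecule, 3 cuts → 3 fragments:
  2935 − 1532 = 1403 bp
  3959 − 2935 = 1024 bp
  wrap: 6664 − 3959 + 1532 = 4237 bp
Sorted largest to smallest: 4237, 1403, 1024 bp.

4237, 1403, 1024 bp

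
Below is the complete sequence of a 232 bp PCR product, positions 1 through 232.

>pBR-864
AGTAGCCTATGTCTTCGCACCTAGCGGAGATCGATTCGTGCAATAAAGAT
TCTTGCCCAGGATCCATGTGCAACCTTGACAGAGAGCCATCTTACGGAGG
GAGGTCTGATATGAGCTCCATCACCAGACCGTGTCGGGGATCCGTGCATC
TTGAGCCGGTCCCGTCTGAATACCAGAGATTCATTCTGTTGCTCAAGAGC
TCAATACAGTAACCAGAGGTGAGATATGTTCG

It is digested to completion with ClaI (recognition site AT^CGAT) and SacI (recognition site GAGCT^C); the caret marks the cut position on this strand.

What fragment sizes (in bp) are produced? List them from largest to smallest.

The ClaI site (ATCGAT) starts at position 30.
ClaI cuts after base 2 of each site, so after position 31.
SacI sites (GAGCTC) start at positions 113, 197.
SacI cuts after base 5 of each site (before the last base), so after positions 117, 201.
Combined cut positions: 31, 117, 201.
Linear molecule, 3 cuts → 4 fragments:
  1–31 → 31 bp
  32–117 → 86 bp
  118–201 → 84 bp
  202–232 → 31 bp
Sorted largest to smallest: 86, 84, 31, 31 bp.

86, 84, 31, 31 bp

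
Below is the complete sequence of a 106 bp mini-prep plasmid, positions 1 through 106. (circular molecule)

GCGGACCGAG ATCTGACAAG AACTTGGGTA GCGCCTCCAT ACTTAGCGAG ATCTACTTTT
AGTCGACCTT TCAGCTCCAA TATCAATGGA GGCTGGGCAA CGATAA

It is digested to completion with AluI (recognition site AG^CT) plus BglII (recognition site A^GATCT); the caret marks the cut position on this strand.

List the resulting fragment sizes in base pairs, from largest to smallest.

The AluI site (AGCT) starts at position 73.
AluI cuts after base 2 of each site, so after position 74.
BglII sites (AGATCT) start at positions 9, 49.
BglII cuts after the first base of each site, so after positions 9, 49.
Combined cut positions: 9, 49, 74.
Circular molecule, 3 cuts → 3 fragments:
  10–49 → 40 bp
  50–74 → 25 bp
  75–106 then 1–9 → 32 + 9 = 41 bp
Sorted largest to smallest: 41, 40, 25 bp.

41, 40, 25 bp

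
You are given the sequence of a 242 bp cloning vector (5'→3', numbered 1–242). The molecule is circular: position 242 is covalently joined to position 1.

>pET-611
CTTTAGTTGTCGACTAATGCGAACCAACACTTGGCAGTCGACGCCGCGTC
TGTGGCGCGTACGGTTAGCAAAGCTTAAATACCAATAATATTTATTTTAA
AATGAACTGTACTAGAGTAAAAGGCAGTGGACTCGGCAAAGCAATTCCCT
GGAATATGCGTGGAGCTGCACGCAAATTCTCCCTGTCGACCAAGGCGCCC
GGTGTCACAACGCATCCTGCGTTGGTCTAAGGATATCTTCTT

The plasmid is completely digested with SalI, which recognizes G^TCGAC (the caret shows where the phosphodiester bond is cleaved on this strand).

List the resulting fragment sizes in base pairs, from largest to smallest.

SalI sites (GTCGAC) start at positions 9, 37, 185.
SalI cuts after the first base of each site, so after positions 9, 37, 185.
Circular molecule, 3 cuts → 3 fragments:
  10–37 → 28 bp
  38–185 → 148 bp
  186–242 then 1–9 → 57 + 9 = 66 bp
Sorted largest to smallest: 148, 66, 28 bp.

148, 66, 28 bp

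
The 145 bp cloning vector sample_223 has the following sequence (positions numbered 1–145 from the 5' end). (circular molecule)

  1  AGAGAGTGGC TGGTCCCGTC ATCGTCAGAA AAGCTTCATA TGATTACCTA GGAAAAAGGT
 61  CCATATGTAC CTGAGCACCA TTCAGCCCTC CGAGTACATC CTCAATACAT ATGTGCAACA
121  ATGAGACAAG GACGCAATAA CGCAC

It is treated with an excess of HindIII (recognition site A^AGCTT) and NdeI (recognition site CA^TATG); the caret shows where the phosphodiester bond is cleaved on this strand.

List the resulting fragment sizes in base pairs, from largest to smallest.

67, 46, 25, 7 bp

The HindIII site (AAGCTT) starts at position 31.
HindIII cuts after the first base of each site, so after position 31.
NdeI sites (CATATG) start at positions 37, 62, 108.
NdeI cuts after base 2 of each site, so after positions 38, 63, 109.
Combined cut positions: 31, 38, 63, 109.
Circular molecule, 4 cuts → 4 fragments:
  32–38 → 7 bp
  39–63 → 25 bp
  64–109 → 46 bp
  110–145 then 1–31 → 36 + 31 = 67 bp
Sorted largest to smallest: 67, 46, 25, 7 bp.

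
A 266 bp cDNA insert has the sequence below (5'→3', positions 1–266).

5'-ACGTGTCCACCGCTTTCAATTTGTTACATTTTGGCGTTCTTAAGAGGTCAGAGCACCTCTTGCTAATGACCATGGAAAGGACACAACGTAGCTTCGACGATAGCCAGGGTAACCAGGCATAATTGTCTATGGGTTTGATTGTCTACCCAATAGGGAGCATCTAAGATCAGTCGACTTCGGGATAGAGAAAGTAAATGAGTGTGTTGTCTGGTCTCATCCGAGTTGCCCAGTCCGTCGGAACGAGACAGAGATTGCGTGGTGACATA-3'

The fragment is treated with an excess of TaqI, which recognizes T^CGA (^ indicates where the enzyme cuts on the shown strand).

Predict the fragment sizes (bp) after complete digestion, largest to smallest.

95, 94, 77 bp

TaqI sites (TCGA) start at positions 94, 171.
TaqI cuts after the first base of each site, so after positions 94, 171.
Linear molecule, 2 cuts → 3 fragments:
  1–94 → 94 bp
  95–171 → 77 bp
  172–266 → 95 bp
Sorted largest to smallest: 95, 94, 77 bp.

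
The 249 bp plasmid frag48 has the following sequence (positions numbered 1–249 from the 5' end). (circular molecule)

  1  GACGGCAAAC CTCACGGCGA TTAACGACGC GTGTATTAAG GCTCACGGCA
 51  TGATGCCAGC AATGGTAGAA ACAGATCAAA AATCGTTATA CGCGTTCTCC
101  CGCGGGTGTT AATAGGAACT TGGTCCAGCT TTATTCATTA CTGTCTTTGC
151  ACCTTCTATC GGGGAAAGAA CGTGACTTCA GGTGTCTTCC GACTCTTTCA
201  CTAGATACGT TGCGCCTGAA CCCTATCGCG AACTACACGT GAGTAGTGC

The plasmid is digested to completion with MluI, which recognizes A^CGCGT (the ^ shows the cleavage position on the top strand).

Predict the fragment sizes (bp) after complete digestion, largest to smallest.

MluI sites (ACGCGT) start at positions 27, 90.
MluI cuts after the first base of each site, so after positions 27, 90.
Circular molecule, 2 cuts → 2 fragments:
  28–90 → 63 bp
  91–249 then 1–27 → 159 + 27 = 186 bp
Sorted largest to smallest: 186, 63 bp.

186, 63 bp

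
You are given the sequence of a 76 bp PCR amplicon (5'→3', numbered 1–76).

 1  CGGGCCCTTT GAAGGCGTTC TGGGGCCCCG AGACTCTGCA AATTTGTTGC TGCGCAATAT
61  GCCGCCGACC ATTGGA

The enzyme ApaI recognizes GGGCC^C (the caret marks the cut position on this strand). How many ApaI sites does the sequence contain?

2

GGGCCC occurs starting at positions 2, 23.
ApaI cuts at 2 sites.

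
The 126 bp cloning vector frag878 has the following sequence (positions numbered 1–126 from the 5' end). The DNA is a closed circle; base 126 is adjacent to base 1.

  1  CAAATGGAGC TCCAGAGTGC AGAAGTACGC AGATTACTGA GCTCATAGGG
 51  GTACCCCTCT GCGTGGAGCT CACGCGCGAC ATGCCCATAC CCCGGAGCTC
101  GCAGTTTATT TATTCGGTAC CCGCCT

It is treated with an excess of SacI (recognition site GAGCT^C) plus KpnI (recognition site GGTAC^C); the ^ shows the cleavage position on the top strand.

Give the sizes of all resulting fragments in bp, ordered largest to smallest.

32, 29, 21, 17, 16, 11 bp

SacI sites (GAGCTC) start at positions 7, 39, 66, 95.
SacI cuts after base 5 of each site (before the last base), so after positions 11, 43, 70, 99.
KpnI sites (GGTACC) start at positions 50, 116.
KpnI cuts after base 5 of each site (before the last base), so after positions 54, 120.
Combined cut positions: 11, 43, 54, 70, 99, 120.
Circular molecule, 6 cuts → 6 fragments:
  12–43 → 32 bp
  44–54 → 11 bp
  55–70 → 16 bp
  71–99 → 29 bp
  100–120 → 21 bp
  121–126 then 1–11 → 6 + 11 = 17 bp
Sorted largest to smallest: 32, 29, 21, 17, 16, 11 bp.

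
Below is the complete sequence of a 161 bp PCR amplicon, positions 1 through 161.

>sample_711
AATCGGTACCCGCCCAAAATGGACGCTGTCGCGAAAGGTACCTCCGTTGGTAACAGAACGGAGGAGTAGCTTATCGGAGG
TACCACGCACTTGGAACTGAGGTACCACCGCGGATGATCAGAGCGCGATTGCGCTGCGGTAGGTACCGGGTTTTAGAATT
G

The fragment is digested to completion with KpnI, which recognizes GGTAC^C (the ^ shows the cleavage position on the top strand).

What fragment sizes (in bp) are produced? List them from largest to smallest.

42, 41, 32, 22, 15, 9 bp

KpnI sites (GGTACC) start at positions 5, 37, 79, 101, 142.
KpnI cuts after base 5 of each site (before the last base), so after positions 9, 41, 83, 105, 146.
Linear molecule, 5 cuts → 6 fragments:
  1–9 → 9 bp
  10–41 → 32 bp
  42–83 → 42 bp
  84–105 → 22 bp
  106–146 → 41 bp
  147–161 → 15 bp
Sorted largest to smallest: 42, 41, 32, 22, 15, 9 bp.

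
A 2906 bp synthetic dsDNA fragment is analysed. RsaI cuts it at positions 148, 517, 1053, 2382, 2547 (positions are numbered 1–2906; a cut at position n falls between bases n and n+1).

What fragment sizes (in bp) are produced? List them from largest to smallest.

Linear molecule, 5 cuts → 6 fragments:
  148 − 0 = 148 bp
  517 − 148 = 369 bp
  1053 − 517 = 536 bp
  2382 − 1053 = 1329 bp
  2547 − 2382 = 165 bp
  2906 − 2547 = 359 bp
Sorted largest to smallest: 1329, 536, 369, 359, 165, 148 bp.

1329, 536, 369, 359, 165, 148 bp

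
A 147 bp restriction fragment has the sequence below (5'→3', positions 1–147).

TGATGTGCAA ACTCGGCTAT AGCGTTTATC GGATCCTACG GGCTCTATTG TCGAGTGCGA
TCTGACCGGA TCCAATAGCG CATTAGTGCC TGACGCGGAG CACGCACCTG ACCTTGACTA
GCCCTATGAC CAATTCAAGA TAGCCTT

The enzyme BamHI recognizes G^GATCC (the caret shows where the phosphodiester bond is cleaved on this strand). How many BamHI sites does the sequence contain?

2

GGATCC occurs starting at positions 31, 68.
BamHI cuts at 2 sites.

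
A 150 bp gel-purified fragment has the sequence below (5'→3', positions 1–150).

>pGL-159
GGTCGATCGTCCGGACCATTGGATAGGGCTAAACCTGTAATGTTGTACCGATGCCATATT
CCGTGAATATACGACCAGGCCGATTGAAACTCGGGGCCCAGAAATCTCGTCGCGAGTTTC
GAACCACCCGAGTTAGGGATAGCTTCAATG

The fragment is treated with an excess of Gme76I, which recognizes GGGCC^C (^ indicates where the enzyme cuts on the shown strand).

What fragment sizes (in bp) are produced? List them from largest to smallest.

98, 52 bp

The Gme76I site (GGGCCC) starts at position 94.
Gme76I cuts after base 5 of each site (before the last base), so after position 98.
Linear molecule, 1 cut → 2 fragments:
  1–98 → 98 bp
  99–150 → 52 bp
Sorted largest to smallest: 98, 52 bp.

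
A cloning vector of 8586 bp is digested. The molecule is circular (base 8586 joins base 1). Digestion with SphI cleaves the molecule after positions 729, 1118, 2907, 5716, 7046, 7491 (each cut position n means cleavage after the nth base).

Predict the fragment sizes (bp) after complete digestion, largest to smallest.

2809, 1824, 1789, 1330, 445, 389 bp

Circular molecule, 6 cuts → 6 fragments:
  1118 − 729 = 389 bp
  2907 − 1118 = 1789 bp
  5716 − 2907 = 2809 bp
  7046 − 5716 = 1330 bp
  7491 − 7046 = 445 bp
  wrap: 8586 − 7491 + 729 = 1824 bp
Sorted largest to smallest: 2809, 1824, 1789, 1330, 445, 389 bp.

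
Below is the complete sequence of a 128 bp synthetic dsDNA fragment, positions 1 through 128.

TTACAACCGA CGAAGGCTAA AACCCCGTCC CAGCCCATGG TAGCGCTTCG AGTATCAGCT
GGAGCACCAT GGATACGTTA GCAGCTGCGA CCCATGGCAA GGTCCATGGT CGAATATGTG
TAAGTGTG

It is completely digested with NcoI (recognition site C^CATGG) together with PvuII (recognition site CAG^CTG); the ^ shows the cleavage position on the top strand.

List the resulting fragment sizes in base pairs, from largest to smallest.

NcoI sites (CCATGG) start at positions 35, 67, 92, 104.
NcoI cuts after the first base of each site, so after positions 35, 67, 92, 104.
PvuII sites (CAGCTG) start at positions 56, 82.
PvuII cuts after base 3 of each site, so after positions 58, 84.
Combined cut positions: 35, 58, 67, 84, 92, 104.
Linear molecule, 6 cuts → 7 fragments:
  1–35 → 35 bp
  36–58 → 23 bp
  59–67 → 9 bp
  68–84 → 17 bp
  85–92 → 8 bp
  93–104 → 12 bp
  105–128 → 24 bp
Sorted largest to smallest: 35, 24, 23, 17, 12, 9, 8 bp.

35, 24, 23, 17, 12, 9, 8 bp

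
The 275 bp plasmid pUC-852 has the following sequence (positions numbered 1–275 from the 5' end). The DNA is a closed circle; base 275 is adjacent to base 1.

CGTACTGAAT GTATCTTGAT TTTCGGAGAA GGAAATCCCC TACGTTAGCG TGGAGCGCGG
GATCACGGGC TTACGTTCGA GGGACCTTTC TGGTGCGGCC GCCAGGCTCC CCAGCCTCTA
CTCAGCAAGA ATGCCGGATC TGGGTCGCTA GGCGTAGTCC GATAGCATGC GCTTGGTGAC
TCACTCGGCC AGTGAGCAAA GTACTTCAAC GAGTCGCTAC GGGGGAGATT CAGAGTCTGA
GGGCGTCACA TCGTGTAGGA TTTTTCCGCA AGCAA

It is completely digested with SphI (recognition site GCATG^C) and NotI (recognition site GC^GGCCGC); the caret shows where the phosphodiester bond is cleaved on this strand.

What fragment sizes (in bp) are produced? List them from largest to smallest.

The SphI site (GCATGC) starts at position 165.
SphI cuts after base 5 of each site (before the last base), so after position 169.
The NotI site (GCGGCCGC) starts at position 95.
NotI cuts after base 2 of each site, so after position 96.
Combined cut positions: 96, 169.
Circular molecule, 2 cuts → 2 fragments:
  97–169 → 73 bp
  170–275 then 1–96 → 106 + 96 = 202 bp
Sorted largest to smallest: 202, 73 bp.

202, 73 bp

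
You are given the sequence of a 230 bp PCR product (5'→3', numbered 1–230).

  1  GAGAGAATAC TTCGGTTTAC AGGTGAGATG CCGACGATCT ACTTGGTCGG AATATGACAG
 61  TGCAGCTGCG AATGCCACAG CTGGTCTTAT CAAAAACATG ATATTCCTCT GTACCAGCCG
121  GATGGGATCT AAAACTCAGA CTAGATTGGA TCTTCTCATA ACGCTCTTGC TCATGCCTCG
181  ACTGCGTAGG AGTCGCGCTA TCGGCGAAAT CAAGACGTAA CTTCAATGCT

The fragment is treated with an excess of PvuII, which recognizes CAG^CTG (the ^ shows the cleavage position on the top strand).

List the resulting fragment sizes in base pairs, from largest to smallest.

PvuII sites (CAGCTG) start at positions 63, 78.
PvuII cuts after base 3 of each site, so after positions 65, 80.
Linear molecule, 2 cuts → 3 fragments:
  1–65 → 65 bp
  66–80 → 15 bp
  81–230 → 150 bp
Sorted largest to smallest: 150, 65, 15 bp.

150, 65, 15 bp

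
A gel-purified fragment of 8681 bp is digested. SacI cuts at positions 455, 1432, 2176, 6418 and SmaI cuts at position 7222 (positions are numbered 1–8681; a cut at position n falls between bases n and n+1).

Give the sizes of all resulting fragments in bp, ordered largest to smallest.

Combined cut positions (sorted): 455, 1432, 2176, 6418, 7222.
Linear molecule, 5 cuts → 6 fragments:
  455 − 0 = 455 bp
  1432 − 455 = 977 bp
  2176 − 1432 = 744 bp
  6418 − 2176 = 4242 bp
  7222 − 6418 = 804 bp
  8681 − 7222 = 1459 bp
Sorted largest to smallest: 4242, 1459, 977, 804, 744, 455 bp.

4242, 1459, 977, 804, 744, 455 bp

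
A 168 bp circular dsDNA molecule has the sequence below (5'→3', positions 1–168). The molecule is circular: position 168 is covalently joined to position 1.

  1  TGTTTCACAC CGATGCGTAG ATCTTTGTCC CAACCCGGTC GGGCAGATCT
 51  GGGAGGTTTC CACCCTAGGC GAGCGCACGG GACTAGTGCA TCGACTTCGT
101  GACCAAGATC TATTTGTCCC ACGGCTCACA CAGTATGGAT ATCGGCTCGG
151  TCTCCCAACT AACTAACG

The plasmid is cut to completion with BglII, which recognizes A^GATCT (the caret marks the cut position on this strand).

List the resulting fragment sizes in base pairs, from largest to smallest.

BglII sites (AGATCT) start at positions 19, 45, 106.
BglII cuts after the first base of each site, so after positions 19, 45, 106.
Circular molecule, 3 cuts → 3 fragments:
  20–45 → 26 bp
  46–106 → 61 bp
  107–168 then 1–19 → 62 + 19 = 81 bp
Sorted largest to smallest: 81, 61, 26 bp.

81, 61, 26 bp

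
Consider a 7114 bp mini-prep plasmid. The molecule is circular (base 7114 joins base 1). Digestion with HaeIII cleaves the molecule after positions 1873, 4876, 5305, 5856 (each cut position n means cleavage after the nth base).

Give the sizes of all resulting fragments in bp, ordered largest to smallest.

3131, 3003, 551, 429 bp

Circular molecule, 4 cuts → 4 fragments:
  4876 − 1873 = 3003 bp
  5305 − 4876 = 429 bp
  5856 − 5305 = 551 bp
  wrap: 7114 − 5856 + 1873 = 3131 bp
Sorted largest to smallest: 3131, 3003, 551, 429 bp.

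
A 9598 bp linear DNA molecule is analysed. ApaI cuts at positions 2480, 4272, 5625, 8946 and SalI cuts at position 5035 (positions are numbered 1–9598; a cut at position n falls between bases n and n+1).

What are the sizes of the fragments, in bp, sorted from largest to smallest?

Combined cut positions (sorted): 2480, 4272, 5035, 5625, 8946.
Linear molecule, 5 cuts → 6 fragments:
  2480 − 0 = 2480 bp
  4272 − 2480 = 1792 bp
  5035 − 4272 = 763 bp
  5625 − 5035 = 590 bp
  8946 − 5625 = 3321 bp
  9598 − 8946 = 652 bp
Sorted largest to smallest: 3321, 2480, 1792, 763, 652, 590 bp.

3321, 2480, 1792, 763, 652, 590 bp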